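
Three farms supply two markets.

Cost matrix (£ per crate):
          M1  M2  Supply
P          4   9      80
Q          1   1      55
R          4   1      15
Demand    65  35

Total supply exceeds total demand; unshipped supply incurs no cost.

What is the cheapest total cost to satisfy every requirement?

A cheapest plan:
  P to M1: 30 crates
  Q to M1: 35 crates
  Q to M2: 20 crates
  R to M2: 15 crates
Total cost = £190.
(Supply check: P ships 30; Q ships 55; R ships 15.)

190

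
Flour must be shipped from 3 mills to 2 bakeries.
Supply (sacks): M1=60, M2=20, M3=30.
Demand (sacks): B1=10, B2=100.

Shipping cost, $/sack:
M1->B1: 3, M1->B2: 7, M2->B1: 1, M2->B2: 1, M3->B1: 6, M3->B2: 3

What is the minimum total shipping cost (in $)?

490

An optimal shipping plan:
  M1 to B1: 10 sacks
  M1 to B2: 50 sacks
  M2 to B2: 20 sacks
  M3 to B2: 30 sacks
Total cost = $490.
(Supply check: M1 ships 60; M2 ships 20; M3 ships 30.)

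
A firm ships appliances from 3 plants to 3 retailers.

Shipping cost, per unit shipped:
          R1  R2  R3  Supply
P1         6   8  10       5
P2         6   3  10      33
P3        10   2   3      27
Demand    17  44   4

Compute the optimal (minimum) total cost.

An optimal shipping plan:
  P1 to R1: 5 × 6 = 30
  P2 to R1: 12 × 6 = 72
  P2 to R2: 21 × 3 = 63
  P3 to R2: 23 × 2 = 46
  P3 to R3: 4 × 3 = 12
Total = 30 + 72 + 63 + 46 + 12 = 223.

223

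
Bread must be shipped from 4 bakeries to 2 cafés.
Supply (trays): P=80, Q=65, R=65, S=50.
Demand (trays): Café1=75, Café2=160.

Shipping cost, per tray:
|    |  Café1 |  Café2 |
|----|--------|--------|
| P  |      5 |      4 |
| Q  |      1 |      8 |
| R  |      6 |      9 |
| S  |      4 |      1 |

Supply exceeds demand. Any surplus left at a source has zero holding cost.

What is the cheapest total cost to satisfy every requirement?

One minimum-cost allocation:
  P to Café2: 80 × 4 = 320
  Q to Café1: 65 × 1 = 65
  R to Café1: 10 × 6 = 60
  R to Café2: 30 × 9 = 270
  S to Café2: 50 × 1 = 50
Total = 320 + 65 + 60 + 270 + 50 = 765.

765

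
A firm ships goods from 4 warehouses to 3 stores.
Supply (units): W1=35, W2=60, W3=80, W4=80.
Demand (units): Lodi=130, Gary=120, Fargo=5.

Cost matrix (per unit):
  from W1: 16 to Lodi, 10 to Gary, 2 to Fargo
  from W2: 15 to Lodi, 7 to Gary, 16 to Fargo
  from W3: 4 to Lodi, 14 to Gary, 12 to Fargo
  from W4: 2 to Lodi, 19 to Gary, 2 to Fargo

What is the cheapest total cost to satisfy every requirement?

Optimal allocation:
  W1–Gary: 35 × 10 = 350
  W2–Gary: 60 × 7 = 420
  W3–Lodi: 55 × 4 = 220
  W3–Gary: 25 × 14 = 350
  W4–Lodi: 75 × 2 = 150
  W4–Fargo: 5 × 2 = 10
Total = 350 + 420 + 220 + 350 + 150 + 10 = 1500.
(Supply check: W1 ships 35; W2 ships 60; W3 ships 80; W4 ships 80.)

1500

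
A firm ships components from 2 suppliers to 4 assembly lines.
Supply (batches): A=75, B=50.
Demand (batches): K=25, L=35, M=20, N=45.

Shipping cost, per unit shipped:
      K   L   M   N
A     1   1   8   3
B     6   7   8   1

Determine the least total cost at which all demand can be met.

265

An optimal shipping plan:
  A–K: 25 batches
  A–L: 35 batches
  A–M: 15 batches
  B–M: 5 batches
  B–N: 45 batches
Total cost = 265.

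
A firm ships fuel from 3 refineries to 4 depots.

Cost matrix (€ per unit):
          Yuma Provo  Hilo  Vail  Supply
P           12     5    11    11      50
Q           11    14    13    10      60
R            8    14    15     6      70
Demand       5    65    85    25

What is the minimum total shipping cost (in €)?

Optimal allocation:
  P→Provo: 50 × €5 = €250
  Q→Hilo: 60 × €13 = €780
  R→Yuma: 5 × €8 = €40
  R→Provo: 15 × €14 = €210
  R→Hilo: 25 × €15 = €375
  R→Vail: 25 × €6 = €150
Total = 250 + 780 + 40 + 210 + 375 + 150 = €1805.

1805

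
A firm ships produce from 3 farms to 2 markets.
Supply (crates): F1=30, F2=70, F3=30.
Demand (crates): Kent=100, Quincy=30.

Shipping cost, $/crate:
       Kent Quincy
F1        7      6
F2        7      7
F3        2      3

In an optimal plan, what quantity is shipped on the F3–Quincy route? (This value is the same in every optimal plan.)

Solving gives:
  F1–Quincy: 30 crates
  F2–Kent: 70 crates
  F3–Kent: 30 crates
Total cost = $730.
The route F3→Quincy is not used.

0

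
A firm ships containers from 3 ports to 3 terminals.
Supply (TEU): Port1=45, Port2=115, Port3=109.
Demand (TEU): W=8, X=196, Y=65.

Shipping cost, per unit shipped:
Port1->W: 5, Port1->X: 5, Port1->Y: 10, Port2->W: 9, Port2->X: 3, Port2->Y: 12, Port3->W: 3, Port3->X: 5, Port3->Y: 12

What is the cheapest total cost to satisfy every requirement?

1464

A cheapest plan:
  Port1->Y: 45 TEU
  Port2->X: 115 TEU
  Port3->W: 8 TEU
  Port3->X: 81 TEU
  Port3->Y: 20 TEU
Total cost = 1464.
(Supply check: Port1 ships 45; Port2 ships 115; Port3 ships 109.)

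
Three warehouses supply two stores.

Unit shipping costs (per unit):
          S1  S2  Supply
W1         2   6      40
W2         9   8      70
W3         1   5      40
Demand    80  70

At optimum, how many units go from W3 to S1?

The minimum-cost plan:
  W1->S1: 40 × 2 = 80
  W2->S2: 70 × 8 = 560
  W3->S1: 40 × 1 = 40
Total cost = 680.
So W3→S1 carries 40 units.

40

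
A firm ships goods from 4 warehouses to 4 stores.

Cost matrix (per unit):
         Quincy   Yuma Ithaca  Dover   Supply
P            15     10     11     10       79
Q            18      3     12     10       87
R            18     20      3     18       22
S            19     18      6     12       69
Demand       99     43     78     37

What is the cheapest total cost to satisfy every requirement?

An optimal shipping plan:
  P to Quincy: 79 × 15 = 1185
  Q to Quincy: 7 × 18 = 126
  Q to Yuma: 43 × 3 = 129
  Q to Dover: 37 × 10 = 370
  R to Ithaca: 22 × 3 = 66
  S to Quincy: 13 × 19 = 247
  S to Ithaca: 56 × 6 = 336
Total = 1185 + 126 + 129 + 370 + 66 + 247 + 336 = 2459.
(Supply check: P ships 79; Q ships 87; R ships 22; S ships 69.)

2459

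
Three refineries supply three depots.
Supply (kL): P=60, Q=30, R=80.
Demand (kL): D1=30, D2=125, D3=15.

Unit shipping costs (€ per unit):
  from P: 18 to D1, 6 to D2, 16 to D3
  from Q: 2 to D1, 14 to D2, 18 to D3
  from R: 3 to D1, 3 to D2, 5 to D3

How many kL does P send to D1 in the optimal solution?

0

Optimal shipments:
  P→D2: 60 × €6 = €360
  Q→D1: 30 × €2 = €60
  R→D2: 65 × €3 = €195
  R→D3: 15 × €5 = €75
Total cost = €690.
The route P→D1 is not used.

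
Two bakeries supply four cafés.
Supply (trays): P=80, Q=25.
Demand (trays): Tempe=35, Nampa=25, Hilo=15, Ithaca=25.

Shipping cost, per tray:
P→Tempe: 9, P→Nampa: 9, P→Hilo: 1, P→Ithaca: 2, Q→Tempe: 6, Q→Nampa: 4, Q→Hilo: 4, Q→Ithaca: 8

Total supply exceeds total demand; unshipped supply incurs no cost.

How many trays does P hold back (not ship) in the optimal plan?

An optimal plan:
  P to Tempe: 35 × 9 = 315
  P to Hilo: 15 × 1 = 15
  P to Ithaca: 25 × 2 = 50
  Q to Nampa: 25 × 4 = 100
Total cost = 480.
P ships 75 of its 80, leaving 5.

5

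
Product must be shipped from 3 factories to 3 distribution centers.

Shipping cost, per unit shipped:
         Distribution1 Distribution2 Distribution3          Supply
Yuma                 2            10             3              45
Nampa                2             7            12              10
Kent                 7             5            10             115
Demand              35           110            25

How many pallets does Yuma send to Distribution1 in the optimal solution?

20

Solving gives:
  Yuma->Distribution1: 20 × 2 = 40
  Yuma->Distribution3: 25 × 3 = 75
  Nampa->Distribution1: 10 × 2 = 20
  Kent->Distribution1: 5 × 7 = 35
  Kent->Distribution2: 110 × 5 = 550
Total cost = 720.
So Yuma→Distribution1 carries 20 pallets.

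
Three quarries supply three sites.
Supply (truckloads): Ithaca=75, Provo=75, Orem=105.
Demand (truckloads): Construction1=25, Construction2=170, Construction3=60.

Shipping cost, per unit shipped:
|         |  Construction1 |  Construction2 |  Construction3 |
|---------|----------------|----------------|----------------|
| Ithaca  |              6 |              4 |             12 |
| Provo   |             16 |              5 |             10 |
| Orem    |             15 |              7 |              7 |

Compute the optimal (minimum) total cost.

1460

An optimal shipping plan:
  Ithaca–Construction1: 25 × 6 = 150
  Ithaca–Construction2: 50 × 4 = 200
  Provo–Construction2: 75 × 5 = 375
  Orem–Construction2: 45 × 7 = 315
  Orem–Construction3: 60 × 7 = 420
Total = 150 + 200 + 375 + 315 + 420 = 1460.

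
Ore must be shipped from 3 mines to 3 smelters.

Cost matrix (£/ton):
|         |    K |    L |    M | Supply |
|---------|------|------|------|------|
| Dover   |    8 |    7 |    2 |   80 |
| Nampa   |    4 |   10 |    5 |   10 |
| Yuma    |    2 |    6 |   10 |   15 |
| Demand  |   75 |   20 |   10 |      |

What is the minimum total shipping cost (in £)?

An optimal shipping plan:
  Dover to K: 50 × £8 = £400
  Dover to L: 20 × £7 = £140
  Dover to M: 10 × £2 = £20
  Nampa to K: 10 × £4 = £40
  Yuma to K: 15 × £2 = £30
Total = 400 + 140 + 20 + 40 + 30 = £630.

630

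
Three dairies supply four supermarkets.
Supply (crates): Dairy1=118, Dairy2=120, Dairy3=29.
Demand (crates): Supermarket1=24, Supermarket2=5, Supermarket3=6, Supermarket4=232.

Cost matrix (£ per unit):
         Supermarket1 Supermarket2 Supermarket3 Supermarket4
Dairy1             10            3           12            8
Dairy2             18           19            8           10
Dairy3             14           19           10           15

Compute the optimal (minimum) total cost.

2503

One minimum-cost allocation:
  Dairy1 to Supermarket2: 5 × £3 = £15
  Dairy1 to Supermarket4: 113 × £8 = £904
  Dairy2 to Supermarket3: 1 × £8 = £8
  Dairy2 to Supermarket4: 119 × £10 = £1190
  Dairy3 to Supermarket1: 24 × £14 = £336
  Dairy3 to Supermarket3: 5 × £10 = £50
Total = 15 + 904 + 8 + 1190 + 336 + 50 = £2503.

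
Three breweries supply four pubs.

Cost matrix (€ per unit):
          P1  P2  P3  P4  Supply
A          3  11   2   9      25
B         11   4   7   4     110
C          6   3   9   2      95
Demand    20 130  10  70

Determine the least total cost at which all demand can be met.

A cheapest plan:
  A->P1: 15 × €3 = €45
  A->P3: 10 × €2 = €20
  B->P2: 110 × €4 = €440
  C->P1: 5 × €6 = €30
  C->P2: 20 × €3 = €60
  C->P4: 70 × €2 = €140
Total = 45 + 20 + 440 + 30 + 60 + 140 = €735.
(Supply check: A ships 25; B ships 110; C ships 95.)

735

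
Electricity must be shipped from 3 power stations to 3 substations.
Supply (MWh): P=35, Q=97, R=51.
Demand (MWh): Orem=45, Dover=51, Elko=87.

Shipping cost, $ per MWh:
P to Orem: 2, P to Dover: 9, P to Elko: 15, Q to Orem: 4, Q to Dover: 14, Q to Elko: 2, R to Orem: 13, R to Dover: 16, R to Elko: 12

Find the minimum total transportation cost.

1100

An optimal shipping plan:
  P–Orem: 35 MWh
  Q–Orem: 10 MWh
  Q–Elko: 87 MWh
  R–Dover: 51 MWh
Total cost = $1100.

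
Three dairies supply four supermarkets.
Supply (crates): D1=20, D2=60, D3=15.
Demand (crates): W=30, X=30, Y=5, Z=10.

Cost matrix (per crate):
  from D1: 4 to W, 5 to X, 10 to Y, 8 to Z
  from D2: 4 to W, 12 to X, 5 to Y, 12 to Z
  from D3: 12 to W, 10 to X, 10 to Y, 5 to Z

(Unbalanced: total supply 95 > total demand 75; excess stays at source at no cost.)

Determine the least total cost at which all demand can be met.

405

One minimum-cost allocation:
  D1–X: 20 × 5 = 100
  D2–W: 30 × 4 = 120
  D2–X: 5 × 12 = 60
  D2–Y: 5 × 5 = 25
  D3–X: 5 × 10 = 50
  D3–Z: 10 × 5 = 50
Total = 100 + 120 + 60 + 25 + 50 + 50 = 405.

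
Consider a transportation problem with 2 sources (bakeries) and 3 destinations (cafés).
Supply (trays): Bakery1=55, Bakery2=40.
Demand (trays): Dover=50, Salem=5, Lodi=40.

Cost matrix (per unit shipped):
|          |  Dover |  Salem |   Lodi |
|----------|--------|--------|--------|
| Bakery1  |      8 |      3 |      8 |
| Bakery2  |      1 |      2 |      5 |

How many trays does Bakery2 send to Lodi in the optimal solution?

Solving gives:
  Bakery1 to Dover: 10 × 8 = 80
  Bakery1 to Salem: 5 × 3 = 15
  Bakery1 to Lodi: 40 × 8 = 320
  Bakery2 to Dover: 40 × 1 = 40
Total cost = 455.
The route Bakery2→Lodi is not used.

0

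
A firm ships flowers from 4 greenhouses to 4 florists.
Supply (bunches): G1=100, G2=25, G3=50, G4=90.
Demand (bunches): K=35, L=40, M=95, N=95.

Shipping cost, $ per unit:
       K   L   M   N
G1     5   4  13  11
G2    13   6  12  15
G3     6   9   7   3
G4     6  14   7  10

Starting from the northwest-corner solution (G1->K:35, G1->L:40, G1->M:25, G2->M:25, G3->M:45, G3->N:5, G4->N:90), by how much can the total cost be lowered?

Current plan cost = 35·5 + 40·4 + 25·13 + 25·12 + 45·7 + 5·3 + 90·10 = $2190.
Optimal plan:
  G1 to K: 35 × $5 = $175
  G1 to L: 20 × $4 = $80
  G1 to N: 45 × $11 = $495
  G2 to L: 20 × $6 = $120
  G2 to M: 5 × $12 = $60
  G3 to N: 50 × $3 = $150
  G4 to M: 90 × $7 = $630
Optimal cost = $1710.
Saving = 2190 − 1710 = $480.

480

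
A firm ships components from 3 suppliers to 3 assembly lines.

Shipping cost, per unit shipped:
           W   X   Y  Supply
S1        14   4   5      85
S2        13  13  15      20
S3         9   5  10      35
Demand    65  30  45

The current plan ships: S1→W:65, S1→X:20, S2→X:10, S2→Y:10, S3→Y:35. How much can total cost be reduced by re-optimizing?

560

Current plan cost = 65·14 + 20·4 + 10·13 + 10·15 + 35·10 = 1620.
Optimal plan:
  S1–W: 10 × 14 = 140
  S1–X: 30 × 4 = 120
  S1–Y: 45 × 5 = 225
  S2–W: 20 × 13 = 260
  S3–W: 35 × 9 = 315
Optimal cost = 1060.
Saving = 1620 − 1060 = 560.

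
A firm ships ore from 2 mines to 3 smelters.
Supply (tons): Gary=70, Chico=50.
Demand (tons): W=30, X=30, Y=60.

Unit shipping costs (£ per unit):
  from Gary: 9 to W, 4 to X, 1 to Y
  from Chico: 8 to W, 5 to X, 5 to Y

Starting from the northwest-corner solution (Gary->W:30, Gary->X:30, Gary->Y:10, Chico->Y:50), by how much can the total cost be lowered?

Current plan cost = 30·9 + 30·4 + 10·1 + 50·5 = £650.
Optimal plan:
  Gary→X: 10 tons
  Gary→Y: 60 tons
  Chico→W: 30 tons
  Chico→X: 20 tons
Optimal cost = £440.
Saving = 650 − 440 = £210.

210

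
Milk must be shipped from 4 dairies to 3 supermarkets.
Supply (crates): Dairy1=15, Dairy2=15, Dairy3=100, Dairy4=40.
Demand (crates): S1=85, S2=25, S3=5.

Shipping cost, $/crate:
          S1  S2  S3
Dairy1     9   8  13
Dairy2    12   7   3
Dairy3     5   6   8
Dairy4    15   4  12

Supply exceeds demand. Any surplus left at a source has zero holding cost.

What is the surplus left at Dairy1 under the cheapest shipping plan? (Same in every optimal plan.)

15

An optimal plan:
  Dairy2 to S3: 5 × $3 = $15
  Dairy3 to S1: 85 × $5 = $425
  Dairy4 to S2: 25 × $4 = $100
Total cost = $540.
Dairy1 ships 0 of its 15, leaving 15.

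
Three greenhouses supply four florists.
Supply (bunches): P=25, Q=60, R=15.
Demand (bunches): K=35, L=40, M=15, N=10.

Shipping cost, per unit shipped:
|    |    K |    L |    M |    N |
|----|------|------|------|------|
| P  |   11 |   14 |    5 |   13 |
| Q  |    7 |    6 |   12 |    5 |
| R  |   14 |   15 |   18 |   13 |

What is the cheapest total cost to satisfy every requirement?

Optimal allocation:
  P–K: 10 × 11 = 110
  P–M: 15 × 5 = 75
  Q–K: 10 × 7 = 70
  Q–L: 40 × 6 = 240
  Q–N: 10 × 5 = 50
  R–K: 15 × 14 = 210
Total = 110 + 75 + 70 + 240 + 50 + 210 = 755.
(Supply check: P ships 25; Q ships 60; R ships 15.)

755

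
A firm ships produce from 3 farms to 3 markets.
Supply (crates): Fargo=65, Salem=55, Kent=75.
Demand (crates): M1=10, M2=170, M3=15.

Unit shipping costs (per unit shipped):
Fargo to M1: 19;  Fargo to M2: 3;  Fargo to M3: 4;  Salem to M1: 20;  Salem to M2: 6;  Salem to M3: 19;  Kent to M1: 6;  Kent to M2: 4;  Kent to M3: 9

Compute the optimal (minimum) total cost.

An optimal shipping plan:
  Fargo→M2: 50 × 3 = 150
  Fargo→M3: 15 × 4 = 60
  Salem→M2: 55 × 6 = 330
  Kent→M1: 10 × 6 = 60
  Kent→M2: 65 × 4 = 260
Total = 150 + 60 + 330 + 60 + 260 = 860.

860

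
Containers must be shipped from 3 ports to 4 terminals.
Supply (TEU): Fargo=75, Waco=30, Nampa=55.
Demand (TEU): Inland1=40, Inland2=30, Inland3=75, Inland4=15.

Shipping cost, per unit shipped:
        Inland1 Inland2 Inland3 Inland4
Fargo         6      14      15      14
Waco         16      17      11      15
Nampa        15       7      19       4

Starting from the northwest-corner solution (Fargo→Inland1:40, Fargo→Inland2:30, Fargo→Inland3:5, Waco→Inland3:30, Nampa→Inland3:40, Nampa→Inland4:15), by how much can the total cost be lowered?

Current plan cost = 40·6 + 30·14 + 5·15 + 30·11 + 40·19 + 15·4 = 1885.
Optimal plan:
  Fargo–Inland1: 40 × 6 = 240
  Fargo–Inland3: 35 × 15 = 525
  Waco–Inland3: 30 × 11 = 330
  Nampa–Inland2: 30 × 7 = 210
  Nampa–Inland3: 10 × 19 = 190
  Nampa–Inland4: 15 × 4 = 60
Optimal cost = 1555.
Saving = 1885 − 1555 = 330.

330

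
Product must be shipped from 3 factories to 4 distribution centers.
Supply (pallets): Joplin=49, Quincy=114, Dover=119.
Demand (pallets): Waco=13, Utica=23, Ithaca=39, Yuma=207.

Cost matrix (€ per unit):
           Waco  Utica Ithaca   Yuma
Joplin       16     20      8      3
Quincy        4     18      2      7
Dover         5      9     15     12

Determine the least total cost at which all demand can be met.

A cheapest plan:
  Joplin to Yuma: 49 × €3 = €147
  Quincy to Ithaca: 39 × €2 = €78
  Quincy to Yuma: 75 × €7 = €525
  Dover to Waco: 13 × €5 = €65
  Dover to Utica: 23 × €9 = €207
  Dover to Yuma: 83 × €12 = €996
Total = 147 + 78 + 525 + 65 + 207 + 996 = €2018.

2018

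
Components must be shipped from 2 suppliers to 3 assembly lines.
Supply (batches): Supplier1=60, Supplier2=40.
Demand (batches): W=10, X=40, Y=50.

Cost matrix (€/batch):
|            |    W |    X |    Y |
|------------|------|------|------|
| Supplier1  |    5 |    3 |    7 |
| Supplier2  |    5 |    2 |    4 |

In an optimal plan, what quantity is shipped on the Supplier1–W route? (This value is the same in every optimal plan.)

10

Optimal shipments:
  Supplier1–W: 10 × €5 = €50
  Supplier1–X: 40 × €3 = €120
  Supplier1–Y: 10 × €7 = €70
  Supplier2–Y: 40 × €4 = €160
Total cost = €400.
So Supplier1→W carries 10 batches.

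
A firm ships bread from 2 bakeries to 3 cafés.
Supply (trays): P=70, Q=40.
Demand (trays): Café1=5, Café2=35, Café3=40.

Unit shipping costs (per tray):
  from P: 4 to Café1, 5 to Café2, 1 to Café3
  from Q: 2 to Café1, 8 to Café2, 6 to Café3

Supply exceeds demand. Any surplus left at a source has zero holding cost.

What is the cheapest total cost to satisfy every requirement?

A cheapest plan:
  P->Café2: 30 × 5 = 150
  P->Café3: 40 × 1 = 40
  Q->Café1: 5 × 2 = 10
  Q->Café2: 5 × 8 = 40
Total = 150 + 40 + 10 + 40 = 240.

240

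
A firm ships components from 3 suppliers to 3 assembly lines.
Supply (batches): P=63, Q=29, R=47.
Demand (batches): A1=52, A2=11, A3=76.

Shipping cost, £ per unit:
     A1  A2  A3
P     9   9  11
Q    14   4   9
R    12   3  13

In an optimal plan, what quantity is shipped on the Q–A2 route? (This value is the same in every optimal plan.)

0

The minimum-cost plan:
  P to A1: 52 × £9 = £468
  P to A3: 11 × £11 = £121
  Q to A3: 29 × £9 = £261
  R to A2: 11 × £3 = £33
  R to A3: 36 × £13 = £468
Total cost = £1351.
The route Q→A2 is not used.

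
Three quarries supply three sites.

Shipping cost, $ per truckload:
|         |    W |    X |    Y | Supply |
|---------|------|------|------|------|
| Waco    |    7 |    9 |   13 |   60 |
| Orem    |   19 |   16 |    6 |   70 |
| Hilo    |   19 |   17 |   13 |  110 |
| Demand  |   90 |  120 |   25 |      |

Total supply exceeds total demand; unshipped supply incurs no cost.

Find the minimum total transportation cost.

Optimal allocation:
  Waco to W: 60 × $7 = $420
  Orem to X: 45 × $16 = $720
  Orem to Y: 25 × $6 = $150
  Hilo to W: 30 × $19 = $570
  Hilo to X: 75 × $17 = $1275
Total = 420 + 720 + 150 + 570 + 1275 = $3135.

3135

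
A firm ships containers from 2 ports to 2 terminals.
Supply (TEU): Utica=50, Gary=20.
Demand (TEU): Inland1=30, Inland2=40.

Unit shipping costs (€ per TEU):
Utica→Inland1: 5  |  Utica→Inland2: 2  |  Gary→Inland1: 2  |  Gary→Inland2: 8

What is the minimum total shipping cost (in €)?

170

An optimal shipping plan:
  Utica to Inland1: 10 × €5 = €50
  Utica to Inland2: 40 × €2 = €80
  Gary to Inland1: 20 × €2 = €40
Total = 50 + 80 + 40 = €170.
(Supply check: Utica ships 50; Gary ships 20.)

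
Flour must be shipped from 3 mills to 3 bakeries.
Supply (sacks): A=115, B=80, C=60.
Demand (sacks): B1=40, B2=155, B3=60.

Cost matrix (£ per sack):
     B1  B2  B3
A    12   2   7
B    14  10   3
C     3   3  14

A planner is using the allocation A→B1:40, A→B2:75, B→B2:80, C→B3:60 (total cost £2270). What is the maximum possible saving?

Current plan cost = 40·12 + 75·2 + 80·10 + 60·14 = £2270.
Optimal plan:
  A–B2: 115 × £2 = £230
  B–B2: 20 × £10 = £200
  B–B3: 60 × £3 = £180
  C–B1: 40 × £3 = £120
  C–B2: 20 × £3 = £60
Optimal cost = £790.
Saving = 2270 − 790 = £1480.

1480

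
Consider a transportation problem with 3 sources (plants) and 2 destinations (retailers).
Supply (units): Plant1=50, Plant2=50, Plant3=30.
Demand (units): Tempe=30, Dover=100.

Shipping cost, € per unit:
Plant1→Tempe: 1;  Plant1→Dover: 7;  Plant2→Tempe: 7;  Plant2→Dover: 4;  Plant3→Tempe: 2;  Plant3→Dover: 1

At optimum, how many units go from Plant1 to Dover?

20

Optimal shipments:
  Plant1->Tempe: 30 units
  Plant1->Dover: 20 units
  Plant2->Dover: 50 units
  Plant3->Dover: 30 units
Total cost = €400.
So Plant1→Dover carries 20 units.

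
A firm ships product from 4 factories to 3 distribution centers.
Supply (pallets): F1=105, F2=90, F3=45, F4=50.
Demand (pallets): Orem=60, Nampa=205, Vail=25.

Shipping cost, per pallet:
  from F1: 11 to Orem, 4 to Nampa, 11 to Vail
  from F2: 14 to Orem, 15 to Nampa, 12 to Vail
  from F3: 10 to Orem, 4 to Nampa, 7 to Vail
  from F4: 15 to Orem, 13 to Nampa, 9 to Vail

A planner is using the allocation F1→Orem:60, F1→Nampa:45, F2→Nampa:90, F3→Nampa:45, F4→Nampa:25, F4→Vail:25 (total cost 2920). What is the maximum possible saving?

480

Current plan cost = 60·11 + 45·4 + 90·15 + 45·4 + 25·13 + 25·9 = 2920.
Optimal plan:
  F1→Nampa: 105 × 4 = 420
  F2→Orem: 60 × 14 = 840
  F2→Nampa: 30 × 15 = 450
  F3→Nampa: 45 × 4 = 180
  F4→Nampa: 25 × 13 = 325
  F4→Vail: 25 × 9 = 225
Optimal cost = 2440.
Saving = 2920 − 2440 = 480.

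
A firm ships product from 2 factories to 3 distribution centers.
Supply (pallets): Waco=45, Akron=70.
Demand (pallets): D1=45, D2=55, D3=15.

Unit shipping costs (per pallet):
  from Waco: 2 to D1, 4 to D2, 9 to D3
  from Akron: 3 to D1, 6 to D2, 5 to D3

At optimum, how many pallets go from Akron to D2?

10

The minimum-cost plan:
  Waco–D2: 45 × 4 = 180
  Akron–D1: 45 × 3 = 135
  Akron–D2: 10 × 6 = 60
  Akron–D3: 15 × 5 = 75
Total cost = 450.
So Akron→D2 carries 10 pallets.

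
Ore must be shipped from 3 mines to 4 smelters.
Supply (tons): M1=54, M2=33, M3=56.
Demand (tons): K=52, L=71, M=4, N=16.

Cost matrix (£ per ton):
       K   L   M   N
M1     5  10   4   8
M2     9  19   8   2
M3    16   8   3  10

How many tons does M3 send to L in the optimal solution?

56

Optimal shipments:
  M1 to K: 35 tons
  M1 to L: 15 tons
  M1 to M: 4 tons
  M2 to K: 17 tons
  M2 to N: 16 tons
  M3 to L: 56 tons
Total cost = £974.
So M3→L carries 56 tons.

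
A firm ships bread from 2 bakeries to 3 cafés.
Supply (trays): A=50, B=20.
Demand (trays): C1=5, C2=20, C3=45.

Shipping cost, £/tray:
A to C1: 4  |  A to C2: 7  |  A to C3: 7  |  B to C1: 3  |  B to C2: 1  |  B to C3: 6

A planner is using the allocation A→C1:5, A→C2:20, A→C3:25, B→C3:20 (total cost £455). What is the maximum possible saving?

Current plan cost = 5·4 + 20·7 + 25·7 + 20·6 = £455.
Optimal plan:
  A->C1: 5 trays
  A->C3: 45 trays
  B->C2: 20 trays
Optimal cost = £355.
Saving = 455 − 355 = £100.

100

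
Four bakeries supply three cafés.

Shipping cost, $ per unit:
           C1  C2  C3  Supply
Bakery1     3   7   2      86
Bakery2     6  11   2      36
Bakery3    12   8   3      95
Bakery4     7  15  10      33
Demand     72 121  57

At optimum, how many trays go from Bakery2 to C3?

Optimal shipments:
  Bakery1->C1: 39 × $3 = $117
  Bakery1->C2: 47 × $7 = $329
  Bakery2->C3: 36 × $2 = $72
  Bakery3->C2: 74 × $8 = $592
  Bakery3->C3: 21 × $3 = $63
  Bakery4->C1: 33 × $7 = $231
Total cost = $1404.
So Bakery2→C3 carries 36 trays.

36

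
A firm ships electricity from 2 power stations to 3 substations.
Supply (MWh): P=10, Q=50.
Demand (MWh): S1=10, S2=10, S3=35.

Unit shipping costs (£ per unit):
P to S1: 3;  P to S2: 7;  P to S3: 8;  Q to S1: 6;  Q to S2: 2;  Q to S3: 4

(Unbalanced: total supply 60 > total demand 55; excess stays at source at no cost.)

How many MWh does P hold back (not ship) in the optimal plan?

0

Minimum-cost shipments:
  P to S1: 10 × £3 = £30
  Q to S2: 10 × £2 = £20
  Q to S3: 35 × £4 = £140
Total cost = £190.
P ships 10 of its 10, leaving 0.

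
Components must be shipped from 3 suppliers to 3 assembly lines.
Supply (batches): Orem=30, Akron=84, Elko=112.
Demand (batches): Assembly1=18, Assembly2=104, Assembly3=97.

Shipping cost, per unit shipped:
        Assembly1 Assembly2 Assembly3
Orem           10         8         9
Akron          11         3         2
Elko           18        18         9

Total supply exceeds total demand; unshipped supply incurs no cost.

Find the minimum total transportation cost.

Optimal allocation:
  Orem→Assembly1: 10 × 10 = 100
  Orem→Assembly2: 20 × 8 = 160
  Akron→Assembly2: 84 × 3 = 252
  Elko→Assembly1: 8 × 18 = 144
  Elko→Assembly3: 97 × 9 = 873
Total = 100 + 160 + 252 + 144 + 873 = 1529.

1529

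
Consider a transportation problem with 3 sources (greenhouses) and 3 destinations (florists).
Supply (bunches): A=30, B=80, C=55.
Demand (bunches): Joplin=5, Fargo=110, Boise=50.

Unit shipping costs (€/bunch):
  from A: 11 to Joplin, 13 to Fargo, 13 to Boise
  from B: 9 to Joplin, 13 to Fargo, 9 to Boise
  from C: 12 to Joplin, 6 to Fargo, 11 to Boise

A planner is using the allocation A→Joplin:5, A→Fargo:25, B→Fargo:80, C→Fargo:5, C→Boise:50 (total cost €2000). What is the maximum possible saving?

Current plan cost = 5·11 + 25·13 + 80·13 + 5·6 + 50·11 = €2000.
Optimal plan:
  A->Fargo: 30 × €13 = €390
  B->Joplin: 5 × €9 = €45
  B->Fargo: 25 × €13 = €325
  B->Boise: 50 × €9 = €450
  C->Fargo: 55 × €6 = €330
Optimal cost = €1540.
Saving = 2000 − 1540 = €460.

460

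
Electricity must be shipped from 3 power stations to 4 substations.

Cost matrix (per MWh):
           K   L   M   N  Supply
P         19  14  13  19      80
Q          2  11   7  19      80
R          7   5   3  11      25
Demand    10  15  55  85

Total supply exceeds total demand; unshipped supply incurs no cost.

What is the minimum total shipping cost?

1985

A cheapest plan:
  P–N: 60 × 19 = 1140
  Q–K: 10 × 2 = 20
  Q–L: 15 × 11 = 165
  Q–M: 55 × 7 = 385
  R–N: 25 × 11 = 275
Total = 1140 + 20 + 165 + 385 + 275 = 1985.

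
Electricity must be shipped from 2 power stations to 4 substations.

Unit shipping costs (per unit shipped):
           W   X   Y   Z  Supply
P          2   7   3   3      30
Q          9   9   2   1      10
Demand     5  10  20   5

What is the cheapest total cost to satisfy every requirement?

140

One minimum-cost allocation:
  P->W: 5 × 2 = 10
  P->X: 10 × 7 = 70
  P->Y: 15 × 3 = 45
  Q->Y: 5 × 2 = 10
  Q->Z: 5 × 1 = 5
Total = 10 + 70 + 45 + 10 + 5 = 140.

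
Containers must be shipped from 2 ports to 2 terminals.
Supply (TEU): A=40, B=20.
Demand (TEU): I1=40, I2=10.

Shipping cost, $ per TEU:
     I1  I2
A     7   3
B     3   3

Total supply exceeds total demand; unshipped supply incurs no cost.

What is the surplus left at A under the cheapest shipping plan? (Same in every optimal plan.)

10

Minimum-cost shipments:
  A→I1: 20 × $7 = $140
  A→I2: 10 × $3 = $30
  B→I1: 20 × $3 = $60
Total cost = $230.
A ships 30 of its 40, leaving 10.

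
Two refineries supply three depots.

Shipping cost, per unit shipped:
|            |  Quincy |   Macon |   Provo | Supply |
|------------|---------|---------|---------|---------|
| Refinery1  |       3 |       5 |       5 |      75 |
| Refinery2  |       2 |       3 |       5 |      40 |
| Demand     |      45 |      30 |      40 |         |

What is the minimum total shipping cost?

415

Optimal allocation:
  Refinery1 to Quincy: 35 × 3 = 105
  Refinery1 to Provo: 40 × 5 = 200
  Refinery2 to Quincy: 10 × 2 = 20
  Refinery2 to Macon: 30 × 3 = 90
Total = 105 + 200 + 20 + 90 = 415.
(Supply check: Refinery1 ships 75; Refinery2 ships 40.)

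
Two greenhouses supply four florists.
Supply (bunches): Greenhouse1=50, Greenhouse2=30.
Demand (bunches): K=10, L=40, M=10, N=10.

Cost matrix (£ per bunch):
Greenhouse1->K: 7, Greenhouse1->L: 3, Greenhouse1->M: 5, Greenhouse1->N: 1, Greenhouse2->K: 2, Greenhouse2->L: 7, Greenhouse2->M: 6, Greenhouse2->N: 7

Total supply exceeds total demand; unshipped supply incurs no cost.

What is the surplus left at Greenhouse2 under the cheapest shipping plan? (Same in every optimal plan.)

10

An optimal plan:
  Greenhouse1 to L: 40 bunches
  Greenhouse1 to N: 10 bunches
  Greenhouse2 to K: 10 bunches
  Greenhouse2 to M: 10 bunches
Total cost = £210.
Greenhouse2 ships 20 of its 30, leaving 10.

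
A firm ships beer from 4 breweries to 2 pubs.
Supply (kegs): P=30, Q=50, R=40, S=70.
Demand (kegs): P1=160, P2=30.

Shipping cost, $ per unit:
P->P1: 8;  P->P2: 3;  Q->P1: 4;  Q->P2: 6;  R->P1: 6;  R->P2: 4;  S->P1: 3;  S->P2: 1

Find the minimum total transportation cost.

740

Optimal allocation:
  P→P2: 30 kegs
  Q→P1: 50 kegs
  R→P1: 40 kegs
  S→P1: 70 kegs
Total cost = $740.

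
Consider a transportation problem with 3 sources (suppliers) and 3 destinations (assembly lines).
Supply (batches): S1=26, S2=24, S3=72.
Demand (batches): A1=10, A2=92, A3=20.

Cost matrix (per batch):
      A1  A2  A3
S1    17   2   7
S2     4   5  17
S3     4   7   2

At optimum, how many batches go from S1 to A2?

Optimal shipments:
  S1 to A2: 26 batches
  S2 to A2: 24 batches
  S3 to A1: 10 batches
  S3 to A2: 42 batches
  S3 to A3: 20 batches
Total cost = 546.
So S1→A2 carries 26 batches.

26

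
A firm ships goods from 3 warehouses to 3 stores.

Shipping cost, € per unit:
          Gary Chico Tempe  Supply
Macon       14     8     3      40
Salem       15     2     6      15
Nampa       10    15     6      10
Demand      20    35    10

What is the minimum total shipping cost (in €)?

A cheapest plan:
  Macon→Gary: 10 units
  Macon→Chico: 20 units
  Macon→Tempe: 10 units
  Salem→Chico: 15 units
  Nampa→Gary: 10 units
Total cost = €460.
(Supply check: Macon ships 40; Salem ships 15; Nampa ships 10.)

460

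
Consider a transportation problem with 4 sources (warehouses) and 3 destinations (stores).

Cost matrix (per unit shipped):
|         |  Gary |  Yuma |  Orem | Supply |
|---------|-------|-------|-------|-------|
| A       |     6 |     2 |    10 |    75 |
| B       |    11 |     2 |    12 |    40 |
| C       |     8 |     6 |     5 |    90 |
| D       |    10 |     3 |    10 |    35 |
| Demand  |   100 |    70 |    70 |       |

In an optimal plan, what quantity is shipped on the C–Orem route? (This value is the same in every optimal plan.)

Optimal shipments:
  A→Gary: 75 × 6 = 450
  B→Yuma: 40 × 2 = 80
  C→Gary: 20 × 8 = 160
  C→Orem: 70 × 5 = 350
  D→Gary: 5 × 10 = 50
  D→Yuma: 30 × 3 = 90
Total cost = 1180.
So C→Orem carries 70 units.

70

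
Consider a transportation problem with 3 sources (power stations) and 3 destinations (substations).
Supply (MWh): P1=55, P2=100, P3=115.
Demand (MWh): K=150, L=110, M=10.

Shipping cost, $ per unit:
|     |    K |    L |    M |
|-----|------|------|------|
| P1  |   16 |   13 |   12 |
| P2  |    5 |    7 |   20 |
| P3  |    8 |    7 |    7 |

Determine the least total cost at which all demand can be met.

2060

An optimal shipping plan:
  P1→L: 45 × $13 = $585
  P1→M: 10 × $12 = $120
  P2→K: 100 × $5 = $500
  P3→K: 50 × $8 = $400
  P3→L: 65 × $7 = $455
Total = 585 + 120 + 500 + 400 + 455 = $2060.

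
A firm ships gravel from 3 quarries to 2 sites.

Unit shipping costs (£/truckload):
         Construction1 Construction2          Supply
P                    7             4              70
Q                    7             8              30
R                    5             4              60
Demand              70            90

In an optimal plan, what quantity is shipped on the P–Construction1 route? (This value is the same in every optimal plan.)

Optimal shipments:
  P to Construction2: 70 × £4 = £280
  Q to Construction1: 30 × £7 = £210
  R to Construction1: 40 × £5 = £200
  R to Construction2: 20 × £4 = £80
Total cost = £770.
The route P→Construction1 is not used.

0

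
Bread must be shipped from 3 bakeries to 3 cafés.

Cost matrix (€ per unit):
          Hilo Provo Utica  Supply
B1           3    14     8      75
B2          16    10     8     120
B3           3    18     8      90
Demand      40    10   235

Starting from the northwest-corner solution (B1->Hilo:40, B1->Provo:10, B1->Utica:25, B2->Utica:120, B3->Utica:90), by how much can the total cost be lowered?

40

Current plan cost = 40·3 + 10·14 + 25·8 + 120·8 + 90·8 = €2140.
Optimal plan:
  B1->Utica: 75 × €8 = €600
  B2->Provo: 10 × €10 = €100
  B2->Utica: 110 × €8 = €880
  B3->Hilo: 40 × €3 = €120
  B3->Utica: 50 × €8 = €400
Optimal cost = €2100.
Saving = 2140 − 2100 = €40.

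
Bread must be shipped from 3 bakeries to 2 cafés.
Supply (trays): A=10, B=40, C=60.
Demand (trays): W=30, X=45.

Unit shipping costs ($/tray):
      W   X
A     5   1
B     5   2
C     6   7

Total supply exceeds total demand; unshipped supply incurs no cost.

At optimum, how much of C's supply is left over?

35

An optimal plan:
  A→X: 10 trays
  B→W: 5 trays
  B→X: 35 trays
  C→W: 25 trays
Total cost = $255.
C ships 25 of its 60, leaving 35.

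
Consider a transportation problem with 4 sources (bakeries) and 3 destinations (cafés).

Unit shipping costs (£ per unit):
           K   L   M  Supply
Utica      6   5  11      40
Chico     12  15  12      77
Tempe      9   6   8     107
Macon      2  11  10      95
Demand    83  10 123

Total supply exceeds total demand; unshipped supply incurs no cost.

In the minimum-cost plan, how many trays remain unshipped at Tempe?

Minimum-cost shipments:
  Utica to L: 10 × £5 = £50
  Utica to M: 4 × £11 = £44
  Tempe to M: 107 × £8 = £856
  Macon to K: 83 × £2 = £166
  Macon to M: 12 × £10 = £120
Total cost = £1236.
Tempe ships 107 of its 107, leaving 0.

0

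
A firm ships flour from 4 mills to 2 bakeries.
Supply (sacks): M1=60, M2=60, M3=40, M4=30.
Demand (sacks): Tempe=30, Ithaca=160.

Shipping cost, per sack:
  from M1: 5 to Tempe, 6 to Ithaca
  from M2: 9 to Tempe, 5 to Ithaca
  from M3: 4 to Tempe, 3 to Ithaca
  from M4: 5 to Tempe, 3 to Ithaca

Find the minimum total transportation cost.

840

One minimum-cost allocation:
  M1 to Tempe: 30 × 5 = 150
  M1 to Ithaca: 30 × 6 = 180
  M2 to Ithaca: 60 × 5 = 300
  M3 to Ithaca: 40 × 3 = 120
  M4 to Ithaca: 30 × 3 = 90
Total = 150 + 180 + 300 + 120 + 90 = 840.
(Supply check: M1 ships 60; M2 ships 60; M3 ships 40; M4 ships 30.)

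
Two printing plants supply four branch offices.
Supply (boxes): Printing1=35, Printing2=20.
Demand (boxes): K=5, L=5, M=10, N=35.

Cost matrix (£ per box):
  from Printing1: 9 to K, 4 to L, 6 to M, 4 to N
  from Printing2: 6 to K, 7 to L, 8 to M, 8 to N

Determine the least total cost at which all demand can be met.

285

One minimum-cost allocation:
  Printing1→N: 35 × £4 = £140
  Printing2→K: 5 × £6 = £30
  Printing2→L: 5 × £7 = £35
  Printing2→M: 10 × £8 = £80
Total = 140 + 30 + 35 + 80 = £285.
(Supply check: Printing1 ships 35; Printing2 ships 20.)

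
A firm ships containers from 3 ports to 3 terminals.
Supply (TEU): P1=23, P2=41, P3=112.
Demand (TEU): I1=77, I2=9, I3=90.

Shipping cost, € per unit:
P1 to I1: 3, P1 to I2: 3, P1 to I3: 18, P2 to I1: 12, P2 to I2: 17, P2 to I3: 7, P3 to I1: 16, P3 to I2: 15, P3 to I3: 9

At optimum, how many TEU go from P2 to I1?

The minimum-cost plan:
  P1->I1: 23 × €3 = €69
  P2->I1: 41 × €12 = €492
  P3->I1: 13 × €16 = €208
  P3->I2: 9 × €15 = €135
  P3->I3: 90 × €9 = €810
Total cost = €1714.
So P2→I1 carries 41 TEU.

41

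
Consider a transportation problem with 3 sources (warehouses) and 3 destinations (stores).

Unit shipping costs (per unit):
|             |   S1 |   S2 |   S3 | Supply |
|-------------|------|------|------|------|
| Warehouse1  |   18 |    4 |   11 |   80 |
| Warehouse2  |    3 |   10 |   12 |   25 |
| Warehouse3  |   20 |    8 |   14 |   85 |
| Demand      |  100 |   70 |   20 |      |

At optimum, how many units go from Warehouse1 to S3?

10

The minimum-cost plan:
  Warehouse1 to S2: 70 × 4 = 280
  Warehouse1 to S3: 10 × 11 = 110
  Warehouse2 to S1: 25 × 3 = 75
  Warehouse3 to S1: 75 × 20 = 1500
  Warehouse3 to S3: 10 × 14 = 140
Total cost = 2105.
So Warehouse1→S3 carries 10 units.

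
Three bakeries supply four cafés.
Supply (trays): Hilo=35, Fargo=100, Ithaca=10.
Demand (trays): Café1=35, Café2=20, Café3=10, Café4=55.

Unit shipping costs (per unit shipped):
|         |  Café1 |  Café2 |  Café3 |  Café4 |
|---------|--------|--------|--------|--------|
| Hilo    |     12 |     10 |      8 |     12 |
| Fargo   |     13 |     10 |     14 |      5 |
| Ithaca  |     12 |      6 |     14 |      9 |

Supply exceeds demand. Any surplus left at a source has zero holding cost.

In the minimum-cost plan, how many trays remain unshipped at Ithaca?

0

Minimum-cost shipments:
  Hilo->Café1: 25 × 12 = 300
  Hilo->Café3: 10 × 8 = 80
  Fargo->Café1: 10 × 13 = 130
  Fargo->Café2: 10 × 10 = 100
  Fargo->Café4: 55 × 5 = 275
  Ithaca->Café2: 10 × 6 = 60
Total cost = 945.
Ithaca ships 10 of its 10, leaving 0.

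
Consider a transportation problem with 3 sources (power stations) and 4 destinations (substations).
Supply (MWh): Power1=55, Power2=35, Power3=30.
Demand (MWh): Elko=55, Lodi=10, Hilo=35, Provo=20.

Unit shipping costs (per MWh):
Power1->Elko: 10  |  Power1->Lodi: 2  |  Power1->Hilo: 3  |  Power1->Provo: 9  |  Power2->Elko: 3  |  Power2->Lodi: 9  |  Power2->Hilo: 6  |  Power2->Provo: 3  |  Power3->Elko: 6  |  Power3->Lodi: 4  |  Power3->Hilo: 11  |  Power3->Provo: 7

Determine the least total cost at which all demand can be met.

An optimal shipping plan:
  Power1–Lodi: 10 × 2 = 20
  Power1–Hilo: 35 × 3 = 105
  Power1–Provo: 10 × 9 = 90
  Power2–Elko: 25 × 3 = 75
  Power2–Provo: 10 × 3 = 30
  Power3–Elko: 30 × 6 = 180
Total = 20 + 105 + 90 + 75 + 30 + 180 = 500.

500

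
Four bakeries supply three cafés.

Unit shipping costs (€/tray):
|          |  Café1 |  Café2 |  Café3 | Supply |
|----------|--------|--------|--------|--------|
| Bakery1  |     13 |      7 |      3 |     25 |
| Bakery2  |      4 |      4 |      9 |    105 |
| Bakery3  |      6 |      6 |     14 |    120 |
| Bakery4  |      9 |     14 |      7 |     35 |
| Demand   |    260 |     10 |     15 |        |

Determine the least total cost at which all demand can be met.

A cheapest plan:
  Bakery1 to Café2: 10 × €7 = €70
  Bakery1 to Café3: 15 × €3 = €45
  Bakery2 to Café1: 105 × €4 = €420
  Bakery3 to Café1: 120 × €6 = €720
  Bakery4 to Café1: 35 × €9 = €315
Total = 70 + 45 + 420 + 720 + 315 = €1570.

1570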